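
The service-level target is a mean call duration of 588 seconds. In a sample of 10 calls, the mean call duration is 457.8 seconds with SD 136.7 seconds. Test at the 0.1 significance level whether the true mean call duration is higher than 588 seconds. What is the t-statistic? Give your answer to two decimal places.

H0: μ = 588; H1: μ > 588 (one-sample t-test, right-tailed).
t = (x̄ − μ₀)/(s/√n) = (457.8 − 588)/(136.7/√10) = -3.01
df = n − 1 = 9
p-value = P(T ≥ -3.01) ≈ 0.9927
Since p ≈ 0.9927 > α = 0.1, fail to reject H0; the data do not provide sufficient evidence against H0.

-3.01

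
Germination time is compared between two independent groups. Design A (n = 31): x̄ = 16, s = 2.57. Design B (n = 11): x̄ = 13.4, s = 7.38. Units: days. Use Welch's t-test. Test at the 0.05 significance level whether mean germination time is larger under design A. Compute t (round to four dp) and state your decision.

Let group 1 = design A, group 2 = design B. H0: μ_1 = μ_2; H1: μ_1 > μ_2 (Welch's two-sample t-test, right-tailed).
t = (x̄_1 − x̄_2)/√(s_1²/n_1 + s_2²/n_2) = (16 − 13.4)/√(2.57²/31 + 7.38²/11) = 1.1441
Welch–Satterthwaite df ≈ 10.87
p-value = P(T ≥ 1.1441) ≈ 0.1386
Since p ≈ 0.1386 > α = 0.05, fail to reject H0; the data do not provide sufficient evidence against H0.

t = 1.1441; fail to reject H0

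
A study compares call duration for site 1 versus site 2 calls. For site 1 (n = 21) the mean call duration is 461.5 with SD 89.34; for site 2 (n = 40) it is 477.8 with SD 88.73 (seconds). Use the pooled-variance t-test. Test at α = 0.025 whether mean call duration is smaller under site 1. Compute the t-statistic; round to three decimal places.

Let group 1 = site 1, group 2 = site 2. H0: μ_1 = μ_2; H1: μ_1 < μ_2 (two-sample pooled-variance t-test, left-tailed).
s_p² = [(21−1)·89.34² + (40−1)·88.73²]/(21+40−2) = 7909.83
t = (461.5 − 477.8)/√[7909.83·(1/21 + 1/40)] = -0.680
df = n₁ + n₂ − 2 = 59
p-value = P(T ≤ -0.680) ≈ 0.2495
Since p ≈ 0.2495 > α = 0.025, fail to reject H0; the evidence is not statistically significant.

-0.680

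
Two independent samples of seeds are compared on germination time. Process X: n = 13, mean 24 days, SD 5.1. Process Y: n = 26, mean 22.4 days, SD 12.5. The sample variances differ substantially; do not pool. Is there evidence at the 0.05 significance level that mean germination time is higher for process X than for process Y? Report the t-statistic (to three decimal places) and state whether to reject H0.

Let group 1 = process X, group 2 = process Y. H0: μ_1 = μ_2; H1: μ_1 > μ_2 (Welch's two-sample t-test, right-tailed).
t = (x̄_1 − x̄_2)/√(s_1²/n_1 + s_2²/n_2) = (24 − 22.4)/√(5.1²/13 + 12.5²/26) = 0.565
Welch–Satterthwaite df ≈ 36.08
p-value = P(T ≥ 0.565) ≈ 0.2877
Since p ≈ 0.2877 > α = 0.05, fail to reject H0; the data do not provide sufficient evidence against H0.

t = 0.565; fail to reject H0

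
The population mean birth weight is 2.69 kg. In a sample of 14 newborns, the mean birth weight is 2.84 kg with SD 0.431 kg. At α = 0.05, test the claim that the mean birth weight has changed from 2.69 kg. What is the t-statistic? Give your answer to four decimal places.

H0: μ = 2.69; H1: μ ≠ 2.69 (one-sample t-test, two-sided).
t = (x̄ − μ₀)/(s/√n) = (2.84 − 2.69)/(0.431/√14) = 1.3022
df = n − 1 = 13
Two-sided p-value ≈ 0.2154
Since p ≈ 0.2154 > α = 0.05, fail to reject H0; the data do not provide sufficient evidence against H0.

1.3022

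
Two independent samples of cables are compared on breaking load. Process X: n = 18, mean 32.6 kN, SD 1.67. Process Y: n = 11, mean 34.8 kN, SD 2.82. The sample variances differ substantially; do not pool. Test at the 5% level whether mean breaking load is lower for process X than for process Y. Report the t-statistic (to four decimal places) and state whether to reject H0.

t = -2.3480; reject H0

Let group 1 = process X, group 2 = process Y. H0: μ_1 = μ_2; H1: μ_1 < μ_2 (Welch's two-sample t-test, left-tailed).
t = (x̄_1 − x̄_2)/√(s_1²/n_1 + s_2²/n_2) = (32.6 − 34.8)/√(1.67²/18 + 2.82²/11) = -2.3480
Welch–Satterthwaite df ≈ 14.36
p-value = P(T ≤ -2.3480) ≈ 0.0168
Since p ≈ 0.0168 < α = 0.05, reject H0; the data support H1.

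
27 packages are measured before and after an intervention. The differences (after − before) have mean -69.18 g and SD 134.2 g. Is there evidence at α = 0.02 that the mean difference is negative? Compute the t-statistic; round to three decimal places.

H0: μ_d = 0; H1: μ_d < 0 (paired t-test on the differences, left-tailed).
t = d̄/(s_d/√n) = -69.18/(134.2/√27) = -2.679
df = n − 1 = 26
p-value = P(T ≤ -2.679) ≈ 0.006
Since p ≈ 0.006 < α = 0.02, reject H0; the data support H1.

-2.679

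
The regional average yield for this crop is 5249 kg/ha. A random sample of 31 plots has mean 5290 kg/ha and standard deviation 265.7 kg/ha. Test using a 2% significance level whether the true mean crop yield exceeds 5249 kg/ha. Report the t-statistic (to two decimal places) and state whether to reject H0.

H0: μ = 5249; H1: μ > 5249 (one-sample t-test, right-tailed).
t = (x̄ − μ₀)/(s/√n) = (5290 − 5249)/(265.7/√31) = 0.86
df = n − 1 = 30
p-value = P(T ≥ 0.86) ≈ 0.199
Since p ≈ 0.199 > α = 0.02, fail to reject H0; the data do not provide sufficient evidence against H0.

t = 0.86; fail to reject H0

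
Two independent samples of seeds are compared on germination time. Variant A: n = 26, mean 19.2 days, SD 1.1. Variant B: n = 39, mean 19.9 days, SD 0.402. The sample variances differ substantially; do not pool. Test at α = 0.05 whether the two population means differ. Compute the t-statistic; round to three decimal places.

-3.109

Let group 1 = variant A, group 2 = variant B. H0: μ_1 = μ_2; H1: μ_1 ≠ μ_2 (Welch's two-sample t-test, two-sided).
t = (x̄_1 − x̄_2)/√(s_1²/n_1 + s_2²/n_2) = (19.2 − 19.9)/√(1.1²/26 + 0.402²/39) = -3.109
Welch–Satterthwaite df ≈ 29.50
Two-sided p-value ≈ 0.004
Since p ≈ 0.004 < α = 0.05, reject H0; the evidence is statistically significant.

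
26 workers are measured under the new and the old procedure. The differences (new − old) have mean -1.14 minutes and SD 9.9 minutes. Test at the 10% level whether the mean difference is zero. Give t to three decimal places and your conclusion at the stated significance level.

t = -0.587; fail to reject H0

H0: μ_d = 0; H1: μ_d ≠ 0 (paired t-test on the differences, two-sided).
t = d̄/(s_d/√n) = -1.14/(9.9/√26) = -0.587
df = n − 1 = 25
Two-sided p-value ≈ 0.5624
Since p ≈ 0.5624 > α = 0.1, fail to reject H0; the evidence is not statistically significant.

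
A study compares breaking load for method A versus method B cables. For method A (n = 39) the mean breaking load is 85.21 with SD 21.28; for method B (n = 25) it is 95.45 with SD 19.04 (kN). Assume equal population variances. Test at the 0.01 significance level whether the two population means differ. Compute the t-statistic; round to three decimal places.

-1.955

Let group 1 = method A, group 2 = method B. H0: μ_1 = μ_2; H1: μ_1 ≠ μ_2 (two-sample pooled-variance t-test, two-sided).
s_p² = [(39−1)·21.28² + (25−1)·19.04²]/(39+25−2) = 417.877
t = (85.21 − 95.45)/√[417.877·(1/39 + 1/25)] = -1.955
df = n₁ + n₂ − 2 = 62
Two-sided p-value ≈ 0.055
Since p ≈ 0.055 > α = 0.01, fail to reject H0; the data do not provide sufficient evidence against H0.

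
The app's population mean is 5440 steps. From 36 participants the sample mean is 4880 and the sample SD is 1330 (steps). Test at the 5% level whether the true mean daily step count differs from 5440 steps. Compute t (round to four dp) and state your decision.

H0: μ = 5440; H1: μ ≠ 5440 (one-sample t-test, two-sided).
t = (x̄ − μ₀)/(s/√n) = (4880 − 5440)/(1330/√36) = -2.5263
df = n − 1 = 35
Two-sided p-value ≈ 0.0162
Since p ≈ 0.0162 < α = 0.05, reject H0; the evidence is statistically significant.

t = -2.5263; reject H0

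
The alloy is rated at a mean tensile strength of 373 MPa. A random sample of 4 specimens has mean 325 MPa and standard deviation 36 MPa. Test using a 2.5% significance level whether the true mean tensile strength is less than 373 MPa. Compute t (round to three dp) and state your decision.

H0: μ = 373; H1: μ < 373 (one-sample t-test, left-tailed).
t = (x̄ − μ₀)/(s/√n) = (325 − 373)/(36/√4) = -2.667
df = n − 1 = 3
p-value = P(T ≤ -2.667) ≈ 0.038
Since p ≈ 0.038 > α = 0.025, fail to reject H0; the data do not provide sufficient evidence against H0.

t = -2.667; fail to reject H0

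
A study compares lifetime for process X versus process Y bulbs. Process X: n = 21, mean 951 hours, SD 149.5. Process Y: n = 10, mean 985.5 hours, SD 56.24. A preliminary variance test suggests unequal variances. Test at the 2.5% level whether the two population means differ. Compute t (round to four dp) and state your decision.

t = -0.9285; fail to reject H0

Let group 1 = process X, group 2 = process Y. H0: μ_1 = μ_2; H1: μ_1 ≠ μ_2 (Welch's two-sample t-test, two-sided).
t = (x̄_1 − x̄_2)/√(s_1²/n_1 + s_2²/n_2) = (951 − 985.5)/√(149.5²/21 + 56.24²/10) = -0.9285
Welch–Satterthwaite df ≈ 28.13
Two-sided p-value ≈ 0.361
Since p ≈ 0.361 > α = 0.025, fail to reject H0; the evidence is not statistically significant.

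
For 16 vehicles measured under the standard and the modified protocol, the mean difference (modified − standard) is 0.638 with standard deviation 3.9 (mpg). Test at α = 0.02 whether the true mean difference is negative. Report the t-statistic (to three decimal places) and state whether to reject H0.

H0: μ_d = 0; H1: μ_d < 0 (paired t-test on the differences, left-tailed).
t = d̄/(s_d/√n) = 0.638/(3.9/√16) = 0.654
df = n − 1 = 15
p-value = P(T ≤ 0.654) ≈ 0.739
Since p ≈ 0.739 > α = 0.02, fail to reject H0; the evidence is not statistically significant.

t = 0.654; fail to reject H0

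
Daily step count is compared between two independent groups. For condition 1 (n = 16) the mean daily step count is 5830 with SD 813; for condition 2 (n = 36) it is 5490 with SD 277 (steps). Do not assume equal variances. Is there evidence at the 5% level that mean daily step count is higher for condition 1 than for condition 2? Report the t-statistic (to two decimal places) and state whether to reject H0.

t = 1.63; fail to reject H0

Let group 1 = condition 1, group 2 = condition 2. H0: μ_1 = μ_2; H1: μ_1 > μ_2 (Welch's two-sample t-test, right-tailed).
t = (x̄_1 − x̄_2)/√(s_1²/n_1 + s_2²/n_2) = (5830 − 5490)/√(813²/16 + 277²/36) = 1.63
Welch–Satterthwaite df ≈ 16.57
p-value = P(T ≥ 1.63) ≈ 0.061
Since p ≈ 0.061 > α = 0.05, fail to reject H0; the evidence is not statistically significant.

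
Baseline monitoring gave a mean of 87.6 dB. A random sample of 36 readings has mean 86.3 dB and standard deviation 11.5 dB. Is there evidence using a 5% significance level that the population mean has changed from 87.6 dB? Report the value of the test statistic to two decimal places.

-0.68

H0: μ = 87.6; H1: μ ≠ 87.6 (one-sample t-test, two-sided).
t = (x̄ − μ₀)/(s/√n) = (86.3 − 87.6)/(11.5/√36) = -0.68
df = n − 1 = 35
Two-sided p-value ≈ 0.502
Since p ≈ 0.502 > α = 0.05, fail to reject H0; the data do not provide sufficient evidence against H0.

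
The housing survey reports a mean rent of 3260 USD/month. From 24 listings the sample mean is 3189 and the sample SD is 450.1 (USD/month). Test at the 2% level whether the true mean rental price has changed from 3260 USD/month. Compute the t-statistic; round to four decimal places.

H0: μ = 3260; H1: μ ≠ 3260 (one-sample t-test, two-sided).
t = (x̄ − μ₀)/(s/√n) = (3189 − 3260)/(450.1/√24) = -0.7728
df = n − 1 = 23
Two-sided p-value ≈ 0.448
Since p ≈ 0.448 > α = 0.02, fail to reject H0; the evidence is not statistically significant.

-0.7728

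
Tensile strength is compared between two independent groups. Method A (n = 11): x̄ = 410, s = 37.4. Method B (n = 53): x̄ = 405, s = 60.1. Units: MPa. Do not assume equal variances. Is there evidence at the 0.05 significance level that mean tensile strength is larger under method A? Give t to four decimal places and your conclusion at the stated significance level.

t = 0.3578; fail to reject H0

Let group 1 = method A, group 2 = method B. H0: μ_1 = μ_2; H1: μ_1 > μ_2 (Welch's two-sample t-test, right-tailed).
t = (x̄_1 − x̄_2)/√(s_1²/n_1 + s_2²/n_2) = (410 − 405)/√(37.4²/11 + 60.1²/53) = 0.3578
Welch–Satterthwaite df ≈ 22.36
p-value = P(T ≥ 0.3578) ≈ 0.3619
Since p ≈ 0.3619 > α = 0.05, fail to reject H0; the evidence is not statistically significant.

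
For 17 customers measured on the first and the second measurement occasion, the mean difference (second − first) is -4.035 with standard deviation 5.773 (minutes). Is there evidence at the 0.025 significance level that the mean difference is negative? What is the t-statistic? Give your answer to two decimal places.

-2.88

H0: μ_d = 0; H1: μ_d < 0 (paired t-test on the differences, left-tailed).
t = d̄/(s_d/√n) = -4.035/(5.773/√17) = -2.88
df = n − 1 = 16
p-value = P(T ≤ -2.88) ≈ 0.005
Since p ≈ 0.005 < α = 0.025, reject H0; the data support H1.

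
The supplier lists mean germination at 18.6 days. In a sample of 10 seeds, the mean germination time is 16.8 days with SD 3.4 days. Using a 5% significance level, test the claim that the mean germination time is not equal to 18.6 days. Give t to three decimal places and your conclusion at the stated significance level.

t = -1.674; fail to reject H0

H0: μ = 18.6; H1: μ ≠ 18.6 (one-sample t-test, two-sided).
t = (x̄ − μ₀)/(s/√n) = (16.8 − 18.6)/(3.4/√10) = -1.674
df = n − 1 = 9
Two-sided p-value ≈ 0.1284
Since p ≈ 0.1284 > α = 0.05, fail to reject H0; the evidence is not statistically significant.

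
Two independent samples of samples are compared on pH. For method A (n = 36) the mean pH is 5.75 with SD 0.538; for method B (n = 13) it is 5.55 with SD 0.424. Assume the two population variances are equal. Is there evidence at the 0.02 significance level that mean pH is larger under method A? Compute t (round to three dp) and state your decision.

Let group 1 = method A, group 2 = method B. H0: μ_1 = μ_2; H1: μ_1 > μ_2 (two-sample pooled-variance t-test, right-tailed).
s_p² = [(36−1)·0.538² + (13−1)·0.424²]/(36+13−2) = 0.261444
t = (5.75 − 5.55)/√[0.261444·(1/36 + 1/13)] = 1.209
df = n₁ + n₂ − 2 = 47
p-value = P(T ≥ 1.209) ≈ 0.1164
Since p ≈ 0.1164 > α = 0.02, fail to reject H0; the evidence is not statistically significant.

t = 1.209; fail to reject H0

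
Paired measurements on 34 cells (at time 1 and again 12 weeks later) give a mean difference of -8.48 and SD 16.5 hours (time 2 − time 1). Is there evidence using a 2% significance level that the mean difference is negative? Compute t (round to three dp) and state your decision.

t = -2.997; reject H0

H0: μ_d = 0; H1: μ_d < 0 (paired t-test on the differences, left-tailed).
t = d̄/(s_d/√n) = -8.48/(16.5/√34) = -2.997
df = n − 1 = 33
p-value = P(T ≤ -2.997) ≈ 0.0026
Since p ≈ 0.0026 < α = 0.02, reject H0; the evidence is statistically significant.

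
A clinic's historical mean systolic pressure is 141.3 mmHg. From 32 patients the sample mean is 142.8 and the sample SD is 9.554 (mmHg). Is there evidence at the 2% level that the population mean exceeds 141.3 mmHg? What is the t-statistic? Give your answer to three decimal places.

0.888

H0: μ = 141.3; H1: μ > 141.3 (one-sample t-test, right-tailed).
t = (x̄ − μ₀)/(s/√n) = (142.8 − 141.3)/(9.554/√32) = 0.888
df = n − 1 = 31
p-value = P(T ≥ 0.888) ≈ 0.1907
Since p ≈ 0.1907 > α = 0.02, fail to reject H0; the evidence is not statistically significant.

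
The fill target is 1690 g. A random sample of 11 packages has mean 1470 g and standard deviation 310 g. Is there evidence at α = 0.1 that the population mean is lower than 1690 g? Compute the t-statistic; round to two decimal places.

H0: μ = 1690; H1: μ < 1690 (one-sample t-test, left-tailed).
t = (x̄ − μ₀)/(s/√n) = (1470 − 1690)/(310/√11) = -2.35
df = n − 1 = 10
p-value = P(T ≤ -2.35) ≈ 0.0202
Since p ≈ 0.0202 < α = 0.1, reject H0; the data support H1.

-2.35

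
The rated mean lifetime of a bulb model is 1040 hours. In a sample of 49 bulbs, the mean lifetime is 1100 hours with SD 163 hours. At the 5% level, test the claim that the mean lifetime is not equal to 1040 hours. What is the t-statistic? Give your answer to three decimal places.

H0: μ = 1040; H1: μ ≠ 1040 (one-sample t-test, two-sided).
t = (x̄ − μ₀)/(s/√n) = (1100 − 1040)/(163/√49) = 2.577
df = n − 1 = 48
Two-sided p-value ≈ 0.013
Since p ≈ 0.013 < α = 0.05, reject H0; the data support H1.

2.577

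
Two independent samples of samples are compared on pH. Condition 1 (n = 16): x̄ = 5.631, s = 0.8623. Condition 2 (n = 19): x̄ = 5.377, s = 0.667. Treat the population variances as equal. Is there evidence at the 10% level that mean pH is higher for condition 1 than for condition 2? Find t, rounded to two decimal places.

0.98

Let group 1 = condition 1, group 2 = condition 2. H0: μ_1 = μ_2; H1: μ_1 > μ_2 (two-sample pooled-variance t-test, right-tailed).
s_p² = [(16−1)·0.8623² + (19−1)·0.667²]/(16+19−2) = 0.580649
t = (5.631 − 5.377)/√[0.580649·(1/16 + 1/19)] = 0.98
df = n₁ + n₂ − 2 = 33
p-value = P(T ≥ 0.98) ≈ 0.1665
Since p ≈ 0.1665 > α = 0.1, fail to reject H0; the data do not provide sufficient evidence against H0.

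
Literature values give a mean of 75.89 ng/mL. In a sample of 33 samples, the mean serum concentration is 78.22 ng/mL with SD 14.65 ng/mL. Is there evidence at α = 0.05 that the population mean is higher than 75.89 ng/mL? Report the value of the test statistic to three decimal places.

H0: μ = 75.89; H1: μ > 75.89 (one-sample t-test, right-tailed).
t = (x̄ − μ₀)/(s/√n) = (78.22 − 75.89)/(14.65/√33) = 0.914
df = n − 1 = 32
p-value = P(T ≥ 0.914) ≈ 0.184
Since p ≈ 0.184 > α = 0.05, fail to reject H0; the data do not provide sufficient evidence against H0.

0.914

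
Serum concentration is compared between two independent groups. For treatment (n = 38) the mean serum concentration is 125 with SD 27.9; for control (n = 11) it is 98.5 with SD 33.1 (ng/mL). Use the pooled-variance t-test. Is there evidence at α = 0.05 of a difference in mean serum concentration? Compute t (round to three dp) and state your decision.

Let group 1 = treatment, group 2 = control. H0: μ_1 = μ_2; H1: μ_1 ≠ μ_2 (two-sample pooled-variance t-test, two-sided).
s_p² = [(38−1)·27.9² + (11−1)·33.1²]/(38+11−2) = 845.899
t = (125 − 98.5)/√[845.899·(1/38 + 1/11)] = 2.661
df = n₁ + n₂ − 2 = 47
Two-sided p-value ≈ 0.0106
Since p ≈ 0.0106 < α = 0.05, reject H0; the evidence is statistically significant.

t = 2.661; reject H0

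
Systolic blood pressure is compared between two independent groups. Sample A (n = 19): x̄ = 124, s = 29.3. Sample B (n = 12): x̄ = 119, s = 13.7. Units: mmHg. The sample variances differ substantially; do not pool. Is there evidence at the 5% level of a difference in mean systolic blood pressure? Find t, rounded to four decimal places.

Let group 1 = sample A, group 2 = sample B. H0: μ_1 = μ_2; H1: μ_1 ≠ μ_2 (Welch's two-sample t-test, two-sided).
t = (x̄_1 − x̄_2)/√(s_1²/n_1 + s_2²/n_2) = (124 − 119)/√(29.3²/19 + 13.7²/12) = 0.6411
Welch–Satterthwaite df ≈ 27.27
Two-sided p-value ≈ 0.5268
Since p ≈ 0.5268 > α = 0.05, fail to reject H0; the data do not provide sufficient evidence against H0.

0.6411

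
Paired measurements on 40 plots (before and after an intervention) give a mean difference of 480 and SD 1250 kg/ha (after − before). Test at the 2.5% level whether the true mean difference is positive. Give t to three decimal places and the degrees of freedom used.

H0: μ_d = 0; H1: μ_d > 0 (paired t-test on the differences, right-tailed).
t = d̄/(s_d/√n) = 480/(1250/√40) = 2.429
df = n − 1 = 39
p-value = P(T ≥ 2.429) ≈ 0.0099
Since p ≈ 0.0099 < α = 0.025, reject H0; the data support H1.

t = 2.429, df = 39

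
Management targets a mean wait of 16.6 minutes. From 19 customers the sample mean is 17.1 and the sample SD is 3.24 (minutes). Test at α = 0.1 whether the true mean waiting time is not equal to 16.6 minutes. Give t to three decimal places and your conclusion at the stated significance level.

t = 0.673; fail to reject H0

H0: μ = 16.6; H1: μ ≠ 16.6 (one-sample t-test, two-sided).
t = (x̄ − μ₀)/(s/√n) = (17.1 − 16.6)/(3.24/√19) = 0.673
df = n − 1 = 18
Two-sided p-value ≈ 0.5097
Since p ≈ 0.5097 > α = 0.1, fail to reject H0; the data do not provide sufficient evidence against H0.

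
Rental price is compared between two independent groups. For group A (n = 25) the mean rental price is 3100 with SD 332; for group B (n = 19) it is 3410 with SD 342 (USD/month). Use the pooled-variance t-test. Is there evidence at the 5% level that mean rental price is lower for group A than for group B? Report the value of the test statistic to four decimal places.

-3.0285

Let group 1 = group A, group 2 = group B. H0: μ_1 = μ_2; H1: μ_1 < μ_2 (two-sample pooled-variance t-test, left-tailed).
s_p² = [(25−1)·332² + (19−1)·342²]/(25+19−2) = 113113
t = (3100 − 3410)/√[113113·(1/25 + 1/19)] = -3.0285
df = n₁ + n₂ − 2 = 42
p-value = P(T ≤ -3.0285) ≈ 0.0021
Since p ≈ 0.0021 < α = 0.05, reject H0; the evidence is statistically significant.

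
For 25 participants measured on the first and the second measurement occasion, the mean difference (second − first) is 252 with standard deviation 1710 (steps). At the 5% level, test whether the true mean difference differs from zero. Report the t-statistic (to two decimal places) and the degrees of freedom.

t = 0.74, df = 24

H0: μ_d = 0; H1: μ_d ≠ 0 (paired t-test on the differences, two-sided).
t = d̄/(s_d/√n) = 252/(1710/√25) = 0.74
df = n − 1 = 24
Two-sided p-value ≈ 0.4684
Since p ≈ 0.4684 > α = 0.05, fail to reject H0; the data do not provide sufficient evidence against H0.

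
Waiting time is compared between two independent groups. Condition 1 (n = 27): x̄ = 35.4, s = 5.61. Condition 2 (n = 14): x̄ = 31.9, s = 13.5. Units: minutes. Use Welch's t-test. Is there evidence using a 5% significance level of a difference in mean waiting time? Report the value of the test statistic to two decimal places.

Let group 1 = condition 1, group 2 = condition 2. H0: μ_1 = μ_2; H1: μ_1 ≠ μ_2 (Welch's two-sample t-test, two-sided).
t = (x̄_1 − x̄_2)/√(s_1²/n_1 + s_2²/n_2) = (35.4 − 31.9)/√(5.61²/27 + 13.5²/14) = 0.93
Welch–Satterthwaite df ≈ 15.37
Two-sided p-value ≈ 0.367
Since p ≈ 0.367 > α = 0.05, fail to reject H0; the evidence is not statistically significant.

0.93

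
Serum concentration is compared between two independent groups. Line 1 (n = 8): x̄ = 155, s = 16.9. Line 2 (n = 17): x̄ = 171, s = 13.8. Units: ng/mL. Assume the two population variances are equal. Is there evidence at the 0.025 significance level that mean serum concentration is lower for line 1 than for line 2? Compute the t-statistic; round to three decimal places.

-2.519

Let group 1 = line 1, group 2 = line 2. H0: μ_1 = μ_2; H1: μ_1 < μ_2 (two-sample pooled-variance t-test, left-tailed).
s_p² = [(8−1)·16.9² + (17−1)·13.8²]/(8+17−2) = 219.405
t = (155 − 171)/√[219.405·(1/8 + 1/17)] = -2.519
df = n₁ + n₂ − 2 = 23
p-value = P(T ≤ -2.519) ≈ 0.0096
Since p ≈ 0.0096 < α = 0.025, reject H0; the evidence is statistically significant.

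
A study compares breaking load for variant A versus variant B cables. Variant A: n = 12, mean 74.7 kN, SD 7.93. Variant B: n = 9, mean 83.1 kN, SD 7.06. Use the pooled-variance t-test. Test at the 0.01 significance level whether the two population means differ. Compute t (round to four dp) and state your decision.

Let group 1 = variant A, group 2 = variant B. H0: μ_1 = μ_2; H1: μ_1 ≠ μ_2 (two-sample pooled-variance t-test, two-sided).
s_p² = [(12−1)·7.93² + (9−1)·7.06²]/(12+9−2) = 57.3938
t = (74.7 − 83.1)/√[57.3938·(1/12 + 1/9)] = -2.5145
df = n₁ + n₂ − 2 = 19
Two-sided p-value ≈ 0.021
Since p ≈ 0.021 > α = 0.01, fail to reject H0; the evidence is not statistically significant.

t = -2.5145; fail to reject H0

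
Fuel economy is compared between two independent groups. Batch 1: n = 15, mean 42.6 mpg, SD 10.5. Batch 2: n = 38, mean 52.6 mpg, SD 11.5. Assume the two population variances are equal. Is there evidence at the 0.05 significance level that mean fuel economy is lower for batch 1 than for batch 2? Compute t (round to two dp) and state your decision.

t = -2.92; reject H0

Let group 1 = batch 1, group 2 = batch 2. H0: μ_1 = μ_2; H1: μ_1 < μ_2 (two-sample pooled-variance t-test, left-tailed).
s_p² = [(15−1)·10.5² + (38−1)·11.5²]/(15+38−2) = 126.211
t = (42.6 − 52.6)/√[126.211·(1/15 + 1/38)] = -2.92
df = n₁ + n₂ − 2 = 51
p-value = P(T ≤ -2.92) ≈ 0.003
Since p ≈ 0.003 < α = 0.05, reject H0; the data support H1.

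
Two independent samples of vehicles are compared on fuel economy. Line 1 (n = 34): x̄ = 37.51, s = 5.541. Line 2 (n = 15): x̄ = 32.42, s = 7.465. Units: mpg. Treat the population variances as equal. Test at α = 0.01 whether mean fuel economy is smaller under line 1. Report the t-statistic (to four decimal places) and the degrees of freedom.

Let group 1 = line 1, group 2 = line 2. H0: μ_1 = μ_2; H1: μ_1 < μ_2 (two-sample pooled-variance t-test, left-tailed).
s_p² = [(34−1)·5.541² + (15−1)·7.465²]/(34+15−2) = 38.1565
t = (37.51 − 32.42)/√[38.1565·(1/34 + 1/15)] = 2.6584
df = n₁ + n₂ − 2 = 47
p-value = P(T ≤ 2.6584) ≈ 0.995
Since p ≈ 0.995 > α = 0.01, fail to reject H0; the evidence is not statistically significant.

t = 2.6584, df = 47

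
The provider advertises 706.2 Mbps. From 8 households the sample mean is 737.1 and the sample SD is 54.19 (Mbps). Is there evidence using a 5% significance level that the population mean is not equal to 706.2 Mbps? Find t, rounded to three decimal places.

1.613

H0: μ = 706.2; H1: μ ≠ 706.2 (one-sample t-test, two-sided).
t = (x̄ − μ₀)/(s/√n) = (737.1 − 706.2)/(54.19/√8) = 1.613
df = n − 1 = 7
Two-sided p-value ≈ 0.151
Since p ≈ 0.151 > α = 0.05, fail to reject H0; the evidence is not statistically significant.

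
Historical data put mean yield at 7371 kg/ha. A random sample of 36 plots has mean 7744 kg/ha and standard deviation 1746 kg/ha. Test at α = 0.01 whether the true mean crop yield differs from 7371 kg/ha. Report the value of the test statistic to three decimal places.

1.282

H0: μ = 7371; H1: μ ≠ 7371 (one-sample t-test, two-sided).
t = (x̄ − μ₀)/(s/√n) = (7744 − 7371)/(1746/√36) = 1.282
df = n − 1 = 35
Two-sided p-value ≈ 0.2083
Since p ≈ 0.2083 > α = 0.01, fail to reject H0; the data do not provide sufficient evidence against H0.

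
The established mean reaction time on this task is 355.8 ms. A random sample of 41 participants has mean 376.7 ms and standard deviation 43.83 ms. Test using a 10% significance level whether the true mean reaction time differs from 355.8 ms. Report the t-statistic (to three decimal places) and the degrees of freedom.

H0: μ = 355.8; H1: μ ≠ 355.8 (one-sample t-test, two-sided).
t = (x̄ − μ₀)/(s/√n) = (376.7 − 355.8)/(43.83/√41) = 3.053
df = n − 1 = 40
Two-sided p-value ≈ 0.004
Since p ≈ 0.004 < α = 0.1, reject H0; the evidence is statistically significant.

t = 3.053, df = 40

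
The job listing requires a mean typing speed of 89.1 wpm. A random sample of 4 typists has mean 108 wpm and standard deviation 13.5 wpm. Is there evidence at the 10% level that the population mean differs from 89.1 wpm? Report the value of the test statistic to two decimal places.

H0: μ = 89.1; H1: μ ≠ 89.1 (one-sample t-test, two-sided).
t = (x̄ − μ₀)/(s/√n) = (108 − 89.1)/(13.5/√4) = 2.80
df = n − 1 = 3
Two-sided p-value ≈ 0.0679
Since p ≈ 0.0679 < α = 0.1, reject H0; the data support H1.

2.80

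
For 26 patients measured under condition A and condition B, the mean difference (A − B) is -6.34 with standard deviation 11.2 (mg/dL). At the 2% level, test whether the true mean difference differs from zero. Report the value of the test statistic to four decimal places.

-2.8864

H0: μ_d = 0; H1: μ_d ≠ 0 (paired t-test on the differences, two-sided).
t = d̄/(s_d/√n) = -6.34/(11.2/√26) = -2.8864
df = n − 1 = 25
Two-sided p-value ≈ 0.0079
Since p ≈ 0.0079 < α = 0.02, reject H0; the evidence is statistically significant.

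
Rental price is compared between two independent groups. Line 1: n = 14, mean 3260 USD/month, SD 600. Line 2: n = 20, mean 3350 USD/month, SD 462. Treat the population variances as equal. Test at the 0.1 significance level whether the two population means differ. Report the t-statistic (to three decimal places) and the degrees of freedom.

Let group 1 = line 1, group 2 = line 2. H0: μ_1 = μ_2; H1: μ_1 ≠ μ_2 (two-sample pooled-variance t-test, two-sided).
s_p² = [(14−1)·600² + (20−1)·462²]/(14+20−2) = 272982
t = (3260 − 3350)/√[272982·(1/14 + 1/20)] = -0.494
df = n₁ + n₂ − 2 = 32
Two-sided p-value ≈ 0.6245
Since p ≈ 0.6245 > α = 0.1, fail to reject H0; the data do not provide sufficient evidence against H0.

t = -0.494, df = 32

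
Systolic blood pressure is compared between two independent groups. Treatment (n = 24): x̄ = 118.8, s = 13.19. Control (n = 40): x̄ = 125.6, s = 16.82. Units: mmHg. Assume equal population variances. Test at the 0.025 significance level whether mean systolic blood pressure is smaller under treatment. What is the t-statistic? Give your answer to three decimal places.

Let group 1 = treatment, group 2 = control. H0: μ_1 = μ_2; H1: μ_1 < μ_2 (two-sample pooled-variance t-test, left-tailed).
s_p² = [(24−1)·13.19² + (40−1)·16.82²]/(24+40−2) = 242.501
t = (118.8 − 125.6)/√[242.501·(1/24 + 1/40)] = -1.691
df = n₁ + n₂ − 2 = 62
p-value = P(T ≤ -1.691) ≈ 0.0479
Since p ≈ 0.0479 > α = 0.025, fail to reject H0; the evidence is not statistically significant.

-1.691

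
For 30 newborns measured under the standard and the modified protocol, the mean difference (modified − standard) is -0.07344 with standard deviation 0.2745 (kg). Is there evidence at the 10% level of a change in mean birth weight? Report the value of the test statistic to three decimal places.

-1.465

H0: μ_d = 0; H1: μ_d ≠ 0 (paired t-test on the differences, two-sided).
t = d̄/(s_d/√n) = -0.07344/(0.2745/√30) = -1.465
df = n − 1 = 29
Two-sided p-value ≈ 0.154
Since p ≈ 0.154 > α = 0.1, fail to reject H0; the evidence is not statistically significant.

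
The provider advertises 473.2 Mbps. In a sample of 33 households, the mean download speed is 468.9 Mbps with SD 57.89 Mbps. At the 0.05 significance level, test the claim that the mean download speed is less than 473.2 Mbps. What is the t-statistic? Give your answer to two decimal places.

H0: μ = 473.2; H1: μ < 473.2 (one-sample t-test, left-tailed).
t = (x̄ − μ₀)/(s/√n) = (468.9 − 473.2)/(57.89/√33) = -0.43
df = n − 1 = 32
p-value = P(T ≤ -0.43) ≈ 0.3362
Since p ≈ 0.3362 > α = 0.05, fail to reject H0; the data do not provide sufficient evidence against H0.

-0.43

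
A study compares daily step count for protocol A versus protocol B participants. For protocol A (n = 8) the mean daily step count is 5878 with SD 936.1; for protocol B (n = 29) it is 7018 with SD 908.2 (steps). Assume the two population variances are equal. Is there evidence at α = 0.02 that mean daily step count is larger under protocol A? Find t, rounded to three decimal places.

Let group 1 = protocol A, group 2 = protocol B. H0: μ_1 = μ_2; H1: μ_1 > μ_2 (two-sample pooled-variance t-test, right-tailed).
s_p² = [(8−1)·936.1² + (29−1)·908.2²]/(8+29−2) = 835118
t = (5878 − 7018)/√[835118·(1/8 + 1/29)] = -3.124
df = n₁ + n₂ − 2 = 35
p-value = P(T ≥ -3.124) ≈ 0.998
Since p ≈ 0.998 > α = 0.02, fail to reject H0; the evidence is not statistically significant.

-3.124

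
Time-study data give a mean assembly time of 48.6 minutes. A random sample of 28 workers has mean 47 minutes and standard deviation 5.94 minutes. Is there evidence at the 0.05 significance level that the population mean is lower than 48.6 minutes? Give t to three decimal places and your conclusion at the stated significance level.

t = -1.425; fail to reject H0

H0: μ = 48.6; H1: μ < 48.6 (one-sample t-test, left-tailed).
t = (x̄ − μ₀)/(s/√n) = (47 − 48.6)/(5.94/√28) = -1.425
df = n − 1 = 27
p-value = P(T ≤ -1.425) ≈ 0.0828
Since p ≈ 0.0828 > α = 0.05, fail to reject H0; the evidence is not statistically significant.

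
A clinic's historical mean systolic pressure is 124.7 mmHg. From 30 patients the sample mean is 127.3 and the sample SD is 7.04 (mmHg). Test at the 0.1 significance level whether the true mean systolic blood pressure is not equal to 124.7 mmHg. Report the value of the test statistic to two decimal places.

H0: μ = 124.7; H1: μ ≠ 124.7 (one-sample t-test, two-sided).
t = (x̄ − μ₀)/(s/√n) = (127.3 − 124.7)/(7.04/√30) = 2.02
df = n − 1 = 29
Two-sided p-value ≈ 0.052
Since p ≈ 0.052 < α = 0.1, reject H0; the data support H1.

2.02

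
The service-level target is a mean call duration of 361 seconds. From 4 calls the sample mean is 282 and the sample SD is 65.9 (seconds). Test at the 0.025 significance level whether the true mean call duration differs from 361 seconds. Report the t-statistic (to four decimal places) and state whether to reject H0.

H0: μ = 361; H1: μ ≠ 361 (one-sample t-test, two-sided).
t = (x̄ − μ₀)/(s/√n) = (282 − 361)/(65.9/√4) = -2.3976
df = n − 1 = 3
Two-sided p-value ≈ 0.0961
Since p ≈ 0.0961 > α = 0.025, fail to reject H0; the evidence is not statistically significant.

t = -2.3976; fail to reject H0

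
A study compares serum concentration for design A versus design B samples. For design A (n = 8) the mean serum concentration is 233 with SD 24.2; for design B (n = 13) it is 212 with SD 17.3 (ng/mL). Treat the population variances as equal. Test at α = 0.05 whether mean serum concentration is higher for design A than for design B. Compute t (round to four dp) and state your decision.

Let group 1 = design A, group 2 = design B. H0: μ_1 = μ_2; H1: μ_1 > μ_2 (two-sample pooled-variance t-test, right-tailed).
s_p² = [(8−1)·24.2² + (13−1)·17.3²]/(8+13−2) = 404.787
t = (233 − 212)/√[404.787·(1/8 + 1/13)] = 2.3228
df = n₁ + n₂ − 2 = 19
p-value = P(T ≥ 2.3228) ≈ 0.016
Since p ≈ 0.016 < α = 0.05, reject H0; the evidence is statistically significant.

t = 2.3228; reject H0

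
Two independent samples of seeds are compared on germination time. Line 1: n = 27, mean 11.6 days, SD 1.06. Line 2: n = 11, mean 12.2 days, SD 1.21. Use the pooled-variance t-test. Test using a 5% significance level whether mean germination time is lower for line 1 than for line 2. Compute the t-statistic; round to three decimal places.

-1.520

Let group 1 = line 1, group 2 = line 2. H0: μ_1 = μ_2; H1: μ_1 < μ_2 (two-sample pooled-variance t-test, left-tailed).
s_p² = [(27−1)·1.06² + (11−1)·1.21²]/(27+11−2) = 1.21818
t = (11.6 − 12.2)/√[1.21818·(1/27 + 1/11)] = -1.520
df = n₁ + n₂ − 2 = 36
p-value = P(T ≤ -1.520) ≈ 0.0687
Since p ≈ 0.0687 > α = 0.05, fail to reject H0; the evidence is not statistically significant.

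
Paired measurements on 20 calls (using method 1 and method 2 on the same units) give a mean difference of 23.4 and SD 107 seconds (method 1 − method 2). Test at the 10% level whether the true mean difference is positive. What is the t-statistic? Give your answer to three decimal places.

0.978

H0: μ_d = 0; H1: μ_d > 0 (paired t-test on the differences, right-tailed).
t = d̄/(s_d/√n) = 23.4/(107/√20) = 0.978
df = n − 1 = 19
p-value = P(T ≥ 0.978) ≈ 0.170
Since p ≈ 0.170 > α = 0.1, fail to reject H0; the data do not provide sufficient evidence against H0.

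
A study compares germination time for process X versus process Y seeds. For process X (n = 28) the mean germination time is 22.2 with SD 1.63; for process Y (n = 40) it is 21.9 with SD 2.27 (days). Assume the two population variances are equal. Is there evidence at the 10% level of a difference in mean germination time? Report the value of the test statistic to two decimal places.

0.60

Let group 1 = process X, group 2 = process Y. H0: μ_1 = μ_2; H1: μ_1 ≠ μ_2 (two-sample pooled-variance t-test, two-sided).
s_p² = [(28−1)·1.63² + (40−1)·2.27²]/(28+40−2) = 4.13181
t = (22.2 − 21.9)/√[4.13181·(1/28 + 1/40)] = 0.60
df = n₁ + n₂ − 2 = 66
Two-sided p-value ≈ 0.551
Since p ≈ 0.551 > α = 0.1, fail to reject H0; the data do not provide sufficient evidence against H0.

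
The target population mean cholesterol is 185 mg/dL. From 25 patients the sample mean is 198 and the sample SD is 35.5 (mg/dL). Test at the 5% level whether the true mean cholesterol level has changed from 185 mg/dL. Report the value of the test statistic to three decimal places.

1.831

H0: μ = 185; H1: μ ≠ 185 (one-sample t-test, two-sided).
t = (x̄ − μ₀)/(s/√n) = (198 − 185)/(35.5/√25) = 1.831
df = n − 1 = 24
Two-sided p-value ≈ 0.0795
Since p ≈ 0.0795 > α = 0.05, fail to reject H0; the evidence is not statistically significant.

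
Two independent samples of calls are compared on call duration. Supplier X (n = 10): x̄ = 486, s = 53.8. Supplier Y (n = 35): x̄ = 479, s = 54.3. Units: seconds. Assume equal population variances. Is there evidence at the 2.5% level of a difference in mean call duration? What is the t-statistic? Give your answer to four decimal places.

0.3602

Let group 1 = supplier X, group 2 = supplier Y. H0: μ_1 = μ_2; H1: μ_1 ≠ μ_2 (two-sample pooled-variance t-test, two-sided).
s_p² = [(10−1)·53.8² + (35−1)·54.3²]/(10+35−2) = 2937.18
t = (486 − 479)/√[2937.18·(1/10 + 1/35)] = 0.3602
df = n₁ + n₂ − 2 = 43
Two-sided p-value ≈ 0.720
Since p ≈ 0.720 > α = 0.025, fail to reject H0; the data do not provide sufficient evidence against H0.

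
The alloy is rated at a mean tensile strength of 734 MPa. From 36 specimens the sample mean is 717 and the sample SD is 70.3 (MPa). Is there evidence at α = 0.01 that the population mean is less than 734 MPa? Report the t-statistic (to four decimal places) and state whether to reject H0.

t = -1.4509; fail to reject H0

H0: μ = 734; H1: μ < 734 (one-sample t-test, left-tailed).
t = (x̄ − μ₀)/(s/√n) = (717 − 734)/(70.3/√36) = -1.4509
df = n − 1 = 35
p-value = P(T ≤ -1.4509) ≈ 0.078
Since p ≈ 0.078 > α = 0.01, fail to reject H0; the data do not provide sufficient evidence against H0.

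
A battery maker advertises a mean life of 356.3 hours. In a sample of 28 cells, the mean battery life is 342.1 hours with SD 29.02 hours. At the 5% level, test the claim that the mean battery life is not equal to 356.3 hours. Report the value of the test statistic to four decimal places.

H0: μ = 356.3; H1: μ ≠ 356.3 (one-sample t-test, two-sided).
t = (x̄ − μ₀)/(s/√n) = (342.1 − 356.3)/(29.02/√28) = -2.5892
df = n − 1 = 27
Two-sided p-value ≈ 0.0153
Since p ≈ 0.0153 < α = 0.05, reject H0; the evidence is statistically significant.

-2.5892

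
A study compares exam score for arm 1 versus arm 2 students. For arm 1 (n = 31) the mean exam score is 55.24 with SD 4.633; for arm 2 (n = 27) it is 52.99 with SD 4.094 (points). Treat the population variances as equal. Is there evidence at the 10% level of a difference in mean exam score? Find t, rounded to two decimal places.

1.95

Let group 1 = arm 1, group 2 = arm 2. H0: μ_1 = μ_2; H1: μ_1 ≠ μ_2 (two-sample pooled-variance t-test, two-sided).
s_p² = [(31−1)·4.633² + (27−1)·4.094²]/(31+27−2) = 19.2808
t = (55.24 − 52.99)/√[19.2808·(1/31 + 1/27)] = 1.95
df = n₁ + n₂ − 2 = 56
Two-sided p-value ≈ 0.057
Since p ≈ 0.057 < α = 0.1, reject H0; the data support H1.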